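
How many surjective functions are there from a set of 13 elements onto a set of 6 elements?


By inclusion-exclusion on which target elements are missed, the number of surjections from an n-set onto a k-set is
surj(n, k) = sum_{j=0}^{k} (-1)^j C(k, j) (k - j)^n.
Equivalently surj(n, k) = k! * S(n, k), where S(n, k) is the Stirling number of the second kind.
For n = 13, k = 6:
S(13, 6) = 9321312, so
surj = 6! * 9321312 = 720 * 9321312 = 6711344640.

6711344640


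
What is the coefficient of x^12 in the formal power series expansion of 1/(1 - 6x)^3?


The general identity 1/(1 - c x)^r = sum_{k>=0} c^k C(k + r - 1, r - 1) x^k follows by substituting y = c x into 1/(1 - y)^r = sum_{k>=0} C(k + r - 1, r - 1) y^k.
For c = 6, r = 3, k = 12:
6^12 * C(14, 2) = 2176782336 * 91 = 198087192576.

198087192576


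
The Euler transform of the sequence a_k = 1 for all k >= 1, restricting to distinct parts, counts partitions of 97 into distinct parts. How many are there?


Partitions of 97 into distinct parts can be computed via generating function.
Product (1+x)(1+x^2)(1+x^3)...
The coefficient of x^97 = 345856

345856


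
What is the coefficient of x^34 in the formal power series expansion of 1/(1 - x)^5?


The negative binomial / multiset identity is
1/(1 - x)^r = sum_{k>=0} C(k + r - 1, r - 1) x^k.
Here r = 5 and k = 34, so the coefficient is
C(34 + 4, 4) = C(38, 4)
= 73815

73815


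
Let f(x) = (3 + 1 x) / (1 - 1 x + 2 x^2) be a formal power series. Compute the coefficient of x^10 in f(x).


Write f(x) = sum_{k>=0} a_k x^k. Multiplying both sides by 1 - 1 x + 2 x^2 gives
(1 - 1 x + 2 x^2) sum_{k>=0} a_k x^k = 3 + 1 x.
Matching coefficients:
 x^0: a_0 = 3
 x^1: a_1 - 1 a_0 = 1  =>  a_1 = 1*3 + 1 = 4
 x^k (k >= 2): a_k = 1 a_{k-1} - 2 a_{k-2}.
Iterating: a_2 = -2, a_3 = -10, a_4 = -6, a_5 = 14, a_6 = 26, a_7 = -2, a_8 = -54, a_9 = -50, a_10 = 58.
So the coefficient of x^10 is 58.

58


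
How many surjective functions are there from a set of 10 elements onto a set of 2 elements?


By inclusion-exclusion on which target elements are missed, the number of surjections from an n-set onto a k-set is
surj(n, k) = sum_{j=0}^{k} (-1)^j C(k, j) (k - j)^n.
Equivalently surj(n, k) = k! * S(n, k), where S(n, k) is the Stirling number of the second kind.
For n = 10, k = 2:
S(10, 2) = 511, so
surj = 2! * 511 = 2 * 511 = 1022.

1022


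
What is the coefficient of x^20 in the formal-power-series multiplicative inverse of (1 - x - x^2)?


Let the inverse be f(x) = sum_{k>=0} a_k x^k. From f(x) * (1 - x - x^2) = 1 and matching coefficients:
 x^0: a_0 = 1.
 x^1: a_1 - a_0 = 0, so a_1 = 1.
 x^k (k >= 2): a_k - a_{k-1} - a_{k-2} = 0, i.e. a_k = a_{k-1} + a_{k-2}.
This is the Fibonacci-type recurrence shifted so that a_0 = a_1 = 1.
Iterating: a_0=1, a_1=1, a_2=2, a_3=3, a_4=5, a_5=8, a_6=13, a_7=21, a_8=34, a_9=55, ...
a_20 = 10946.

10946


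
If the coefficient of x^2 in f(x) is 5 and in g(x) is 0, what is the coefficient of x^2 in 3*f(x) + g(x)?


Scalar multiplication scales coefficients: 3 * 5 = 15.
Then add the g coefficient: 15 + 0
= 15

15


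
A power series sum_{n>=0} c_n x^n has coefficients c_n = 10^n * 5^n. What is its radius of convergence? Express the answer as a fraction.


By the root test (Cauchy-Hadamard), the radius is R = 1 / limsup_n |c_n|^(1/n).
Here |c_n|^(1/n) = (10^n * 5^n)^(1/n) = 10 * 5 = 50 for all n.
So R = 1/50 = 1/50.

1/50


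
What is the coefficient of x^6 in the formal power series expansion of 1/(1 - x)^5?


The expansion 1/(1 - x)^r = sum_{k>=0} C(k + r - 1, r - 1) x^k follows from the multiset / negative-binomial theorem (or from repeated differentiation of the geometric series).
For r = 5 and k = 6:
C(10, 4) = 3628800 / (24 * 720) = 210.

210


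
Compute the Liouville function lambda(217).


The Liouville function is lambda(k) = (-1)^Omega(k), where Omega(k) counts the prime factors of k with multiplicity.
Factoring: 217 = 7 * 31, so Omega(217) = 2.
lambda(217) = (-1)^2 = 1.

1


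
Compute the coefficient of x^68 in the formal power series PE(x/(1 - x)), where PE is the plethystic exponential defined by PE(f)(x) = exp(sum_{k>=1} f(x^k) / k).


For f(x) = x/(1 - x) we have
sum_{k>=1} f(x^k) / k = sum_{k>=1} (1/k) * x^k / (1 - x^k) = sum_{k, m >= 1} x^(k m) / k,
which after exponentiating simplifies to
PE(x/(1 - x)) = prod_{k>=1} 1 / (1 - x^k).
This is the generating function for the partition function p(n), so the coefficient of x^68 is p(68).
Computing p(68) by dynamic programming over parts 1, 2, ..., 68: p(68) = 3087735.

3087735


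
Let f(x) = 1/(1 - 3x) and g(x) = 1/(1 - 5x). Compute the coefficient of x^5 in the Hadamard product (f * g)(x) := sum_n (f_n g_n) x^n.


f has coefficients f_k = 3^k and g has coefficients g_k = 5^k, so the Hadamard product has coefficient (f*g)_k = 3^k * 5^k = 15^k.
For k = 5: 15^5 = 759375.

759375


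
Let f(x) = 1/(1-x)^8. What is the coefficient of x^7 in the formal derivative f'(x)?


Differentiate: d/dx [ 1/(1-x)^r ] = r / (1-x)^(r+1).
Here r = 8, so f'(x) = 8 / (1-x)^9.
The expansion of 1/(1-x)^(r+1) has coefficient of x^n equal to C(n+r, r).
So the coefficient of x^7 in f'(x) is
8 * C(15, 8) = 8 * 6435 = 51480

51480


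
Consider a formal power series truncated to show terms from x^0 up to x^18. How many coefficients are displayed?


From x^0 to x^18 inclusive, the count is 18 - 0 + 1 = 19.

19


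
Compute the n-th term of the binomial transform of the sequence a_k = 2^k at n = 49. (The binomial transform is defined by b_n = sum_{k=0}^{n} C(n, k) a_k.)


With a_k = 2^k, b_n = sum_{k=0}^{n} C(n, k) 2^k = (1 + 2)^n by the binomial theorem.
For n = 49: (1 + 2)^49 = 3^49 = 239299329230617529590083.

239299329230617529590083


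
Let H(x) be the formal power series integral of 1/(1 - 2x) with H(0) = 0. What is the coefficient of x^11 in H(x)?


1/(1 - 2x) = sum_{k>=0} 2^k x^k. Integrating termwise with H(0) = 0:
H(x) = sum_{k>=0} 2^k x^(k+1) / (k+1) = sum_{m>=1} 2^(m-1) x^m / m.
For m = 11: 2^10/11 = 1024/11 = 1024/11.

1024/11


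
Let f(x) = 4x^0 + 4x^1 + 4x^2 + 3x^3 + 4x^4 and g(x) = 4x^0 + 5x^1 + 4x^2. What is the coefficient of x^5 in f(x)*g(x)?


Cauchy product at x^5:
3*4 + 4*5
= 32

32


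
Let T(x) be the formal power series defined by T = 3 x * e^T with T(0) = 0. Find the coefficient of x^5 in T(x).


Apply the Lagrange inversion formula: if T = 3 x * phi(T) with phi(t) = e^t, then
[x^n] T = 3^n * (1/n) [t^(n-1)] phi(t)^n = 3^n * (1/n) [t^(n-1)] e^(n t) = 3^n * (1/n) * n^(n-1) / (n-1)! = 3^n * n^(n-1) / n!.
When c = 1 this is the Cayley count of rooted labeled trees on n vertices, divided by n!.
For n = 5: 3^5 * 5^4 / 5! = 243 * 625/120 = 10125/8.

10125/8


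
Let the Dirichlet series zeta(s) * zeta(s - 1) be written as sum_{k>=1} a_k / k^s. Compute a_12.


Convolution gives a_k = sum_{d | k} d * 1 = sum_{d | k} d = sigma(k), the sum of positive divisors of k.
For k = 12, the divisors are 1, 2, 3, 4, 6, 12, so
sigma(12) = 1 + 2 + 3 + 4 + 6 + 12 = 28.

28


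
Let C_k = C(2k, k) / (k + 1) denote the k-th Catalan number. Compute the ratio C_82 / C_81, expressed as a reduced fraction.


Using C_k = (2k)! / (k! (k+1)!), the ratio C_{k+1}/C_k simplifies to
C_{k+1}/C_k = [(2k+2)! / ((k+1)! (k+2)!)] * [k! (k+1)! / (2k)!]
 = (2k+2)(2k+1) / ((k+1)(k+2)) = 2(2k+1) / (k+2).
For k = 81: 2(2*81 + 1) / (81 + 2) = 326/83 = 326/83.

326/83


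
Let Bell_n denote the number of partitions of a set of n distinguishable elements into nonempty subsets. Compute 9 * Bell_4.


Bell_4 can be computed from the Bell triangle or from Dobinski's identity Bell_n = (1/e) * sum_{k>=0} k^n / k!.
Computing Bell_4 = 15.
Then 9 * 15 = 135.

135


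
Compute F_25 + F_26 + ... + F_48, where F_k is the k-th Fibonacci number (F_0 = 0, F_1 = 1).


Use the identity sum_{k=0}^{N} F_k = F_{N+2} - 1 (which follows from F_{k+2} - F_{k+1} = F_k). Then
sum_{k=25}^{48} F_k = (F_{50} - 1) - (F_{26} - 1) = F_{50} - F_{26}.
Computing: F_{50} = 12586269025, F_{26} = 121393, so
Sum = 12586269025 - 121393 = 12586147632.

12586147632


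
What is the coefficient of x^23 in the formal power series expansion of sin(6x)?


The Maclaurin series is sin(t) = sum_{k>=0} (-1)^k t^(2k+1) / (2k+1)!, so substituting t = 6x, only odd powers of x are nonzero, with coefficient of x^(2k+1) equal to (-1)^k 6^(2k+1) / (2k+1)!.
Write 23 = 2*11 + 1, giving the coefficient (-1)^11 * 6^23 / 23! = -789730223053602816/25852016738884976640000 = -76527504/2505147019375.

-76527504/2505147019375


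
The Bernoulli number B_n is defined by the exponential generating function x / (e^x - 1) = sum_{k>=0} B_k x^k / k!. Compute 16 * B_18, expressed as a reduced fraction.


Bernoulli numbers can also be computed recursively via B_0 = 1 and sum_{j=0}^{m} C(m+1, j) B_j = 0 for m >= 1. Odd-index Bernoulli numbers vanish for k >= 3.
Computing B_18 = 43867/798, so 16 * B_18 = 16 * 43867/798 = 350936/399.

350936/399


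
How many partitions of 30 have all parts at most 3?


Using the generating function (1-x)^(-1)(1-x^2)^(-1)(1-x^3)^(-1),
the coefficient of x^30 counts these restricted partitions.
Result = 91

91


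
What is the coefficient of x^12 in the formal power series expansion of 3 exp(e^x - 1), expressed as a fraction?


exp(e^x - 1) is the exponential generating function for the Bell numbers Bell_k: exp(e^x - 1) = sum_{k>=0} Bell_k x^k / k!.
So the coefficient of x^12 in 3 exp(e^x - 1) is 3 Bell_12 / 12!.
Computing: Bell_12 = 4213597 and 12! = 479001600, giving
3 * 4213597/479001600 = 4213597/159667200.

4213597/159667200


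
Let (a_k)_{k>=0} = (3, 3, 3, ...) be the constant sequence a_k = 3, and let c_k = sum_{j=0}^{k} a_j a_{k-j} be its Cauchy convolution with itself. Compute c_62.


Since a_j = 3 for all j >= 0, the convolution sum becomes
c_k = sum_{j=0}^{k} 3 * 3 = 9 * (k + 1).
Equivalently, the generating function of (a_k) is 3/(1 - x) and its square is 9/(1 - x)^2 = sum_{k>=0} 9(k + 1) x^k.
For k = 62: 9 * 63 = 567.

567


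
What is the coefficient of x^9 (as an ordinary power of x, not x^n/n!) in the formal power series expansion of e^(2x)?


The exponential series is e^y = sum_{k>=0} y^k / k!. Substituting y = 2x gives
e^(2x) = sum_{k>=0} 2^k x^k / k!.
So the coefficient of x^n is a^n/n! with a = 2, n = 9:
2^9 / 9! = 512/362880 = 4/2835

4/2835


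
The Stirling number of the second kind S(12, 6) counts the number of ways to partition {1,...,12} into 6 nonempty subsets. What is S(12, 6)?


Using the explicit formula S(n,k) = (1/k!) sum_{j=0}^{k} (-1)^(k-j) C(k,j) j^n:
S(12, 6) = 1323652
Equivalently, S(n,k) is n! times the coefficient of x^n in the EGF (e^x - 1)^k / k!.

1323652


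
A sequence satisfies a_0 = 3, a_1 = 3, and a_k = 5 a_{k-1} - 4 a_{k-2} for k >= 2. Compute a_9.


The characteristic equation is t^2 - 5 t + 4 = 0, with roots r_1 = 4 and r_2 = 1 (so c_1 = r_1 + r_2, c_2 = -r_1 r_2 as required).
One can use the closed form a_n = A r_1^n + B r_2^n, but direct iteration is more reliable:
a_0 = 3, a_1 = 3, a_2 = 3, a_3 = 3, a_4 = 3, a_5 = 3, a_6 = 3, a_7 = 3, a_8 = 3, a_9 = 3.
So a_9 = 3.

3


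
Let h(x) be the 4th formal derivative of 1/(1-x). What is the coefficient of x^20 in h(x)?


Differentiating 4 times: d^4/dx^4 [1/(1-x)] = 4!/(1-x)^5.
The expansion 1/(1-x)^5 = sum_{k>=0} C(k+4, 4) x^k, so the coefficient of x^n in 4!/(1-x)^5 is 4! * C(n+4, 4).
For n = 20: 24 * C(24, 4) = 24 * 10626 = 255024

255024


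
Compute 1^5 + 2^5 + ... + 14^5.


This power sum has a closed form given by Faulhaber's formula
sum_{k=1}^{m} k^p = (1 / (p + 1)) * sum_{j=0}^{p} C(p + 1, j) B_j m^(p + 1 - j),
but for small m direct computation is fastest:
1 + 32 + 243 + 1024 + 3125 + 7776 + 16807 + 32768 + 59049 + 100000 + 161051 + 248832 + 371293 + 537824 = 1539825.

1539825


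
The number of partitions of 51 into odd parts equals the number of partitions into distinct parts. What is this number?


Computing partitions of 51 into odd parts (1, 3, 5, ...):
Using the generating function prod_{k>=0} 1/(1-x^(2k+1)),
the count is 4097

4097


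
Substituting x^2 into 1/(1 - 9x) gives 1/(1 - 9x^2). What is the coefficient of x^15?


Since 1/(1 - 9x^2) only has even powers of x,
the coefficient of x^15 (odd) is 0.

0


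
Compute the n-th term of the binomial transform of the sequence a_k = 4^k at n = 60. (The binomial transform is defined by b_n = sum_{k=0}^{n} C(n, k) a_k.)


With a_k = 4^k, b_n = sum_{k=0}^{n} C(n, k) 4^k = (1 + 4)^n by the binomial theorem.
For n = 60: (1 + 4)^60 = 5^60 = 867361737988403547205962240695953369140625.

867361737988403547205962240695953369140625


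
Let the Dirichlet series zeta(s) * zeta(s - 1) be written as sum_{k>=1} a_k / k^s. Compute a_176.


Convolution gives a_k = sum_{d | k} d * 1 = sum_{d | k} d = sigma(k), the sum of positive divisors of k.
For k = 176, the divisors are 1, 2, 4, 8, 11, 16, 22, 44, 88, 176, so
sigma(176) = 1 + 2 + 4 + 8 + 11 + 16 + 22 + 44 + 88 + 176 = 372.

372


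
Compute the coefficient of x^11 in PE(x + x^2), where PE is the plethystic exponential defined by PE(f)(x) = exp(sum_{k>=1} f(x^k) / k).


With f(x) = x + x^2, the exponent is sum_{k>=1} (x^k + x^(2k)) / k = -ln(1 - x) - ln(1 - x^2). Exponentiating:
PE(x + x^2) = 1 / ((1 - x)(1 - x^2)).
This is the generating function for partitions of n into parts of size 1 or 2. The number of 2's can be any j in 0..5, and the rest are 1's, so
[x^11] = floor(11/2) + 1 = 6.

6


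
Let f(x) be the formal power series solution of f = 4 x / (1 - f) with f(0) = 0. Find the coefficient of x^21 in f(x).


Apply Lagrange inversion: f = 4 x * phi(f) with phi(t) = 1/(1 - t), so
[x^n] f = 4^n * (1/n) [t^(n-1)] phi(t)^n = 4^n * (1/n) [t^(n-1)] (1 - t)^(-n) = 4^n * (1/n) C(2n - 2, n - 1) = 4^n * C_{n-1}.
For n = 21: C_20 = C(40, 20) / 21 = 137846528820/21 = 6564120420.
With the 4^21 = 4398046511104 factor, the coefficient is 4398046511104 * 6564120420 = 28869306911647523143680.

28869306911647523143680


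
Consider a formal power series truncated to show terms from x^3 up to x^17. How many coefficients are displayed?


From x^3 to x^17 inclusive, the count is 17 - 3 + 1 = 15.

15


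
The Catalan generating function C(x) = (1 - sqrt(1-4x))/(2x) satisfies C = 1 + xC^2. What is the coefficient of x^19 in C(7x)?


Substituting x -> 7x scales the n-th coefficient by 7^n, so [x^19] C(7x) = 7^19 * C_19.
C_19 = C(2*19, 19)/(20) = 35345263800/20 = 1767263190.
So 7^19 * 1767263190 = 11398895185373143 * 1767263190 = 20144847867778182038506170.

20144847867778182038506170


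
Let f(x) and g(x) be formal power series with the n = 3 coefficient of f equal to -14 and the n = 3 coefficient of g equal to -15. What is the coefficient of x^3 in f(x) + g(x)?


Addition of formal power series is termwise.
The coefficient of x^3 in f + g = -14 + -15
= -29

-29


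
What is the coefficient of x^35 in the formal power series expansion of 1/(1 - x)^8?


The negative binomial / multiset identity is
1/(1 - x)^r = sum_{k>=0} C(k + r - 1, r - 1) x^k.
Here r = 8 and k = 35, so the coefficient is
C(35 + 7, 7) = C(42, 7)
= 26978328

26978328


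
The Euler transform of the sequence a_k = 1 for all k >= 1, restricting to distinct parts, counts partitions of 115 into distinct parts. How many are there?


Partitions of 115 into distinct parts can be computed via generating function.
Product (1+x)(1+x^2)(1+x^3)...
The coefficient of x^115 = 1490528

1490528


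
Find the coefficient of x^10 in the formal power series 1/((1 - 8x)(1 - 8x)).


By partial fractions or Cauchy convolution:
The coefficient equals sum_{k=0}^{10} 8^k * 8^(10-k).
= 11811160064

11811160064


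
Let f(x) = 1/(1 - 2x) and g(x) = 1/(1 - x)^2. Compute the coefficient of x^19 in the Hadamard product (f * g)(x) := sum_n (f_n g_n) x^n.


f has coefficients f_k = 2^k. For g = 1/(1 - x)^2 the coefficient is g_k = C(k + 1, 1) = k + 1. The Hadamard coefficient is (f * g)_k = 2^k * (k + 1).
For k = 19: 2^19 * 20 = 524288 * 20 = 10485760.

10485760


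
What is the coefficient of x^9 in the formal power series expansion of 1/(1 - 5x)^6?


The general identity 1/(1 - c x)^r = sum_{k>=0} c^k C(k + r - 1, r - 1) x^k follows by substituting y = c x into 1/(1 - y)^r = sum_{k>=0} C(k + r - 1, r - 1) y^k.
For c = 5, r = 6, k = 9:
5^9 * C(14, 5) = 1953125 * 2002 = 3910156250.

3910156250


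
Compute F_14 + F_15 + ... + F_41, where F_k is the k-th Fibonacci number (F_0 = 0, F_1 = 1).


Use the identity sum_{k=0}^{N} F_k = F_{N+2} - 1 (which follows from F_{k+2} - F_{k+1} = F_k). Then
sum_{k=14}^{41} F_k = (F_{43} - 1) - (F_{15} - 1) = F_{43} - F_{15}.
Computing: F_{43} = 433494437, F_{15} = 610, so
Sum = 433494437 - 610 = 433493827.

433493827


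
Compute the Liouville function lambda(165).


The Liouville function is lambda(k) = (-1)^Omega(k), where Omega(k) counts the prime factors of k with multiplicity.
Factoring: 165 = 3 * 5 * 11, so Omega(165) = 3.
lambda(165) = (-1)^3 = -1.

-1


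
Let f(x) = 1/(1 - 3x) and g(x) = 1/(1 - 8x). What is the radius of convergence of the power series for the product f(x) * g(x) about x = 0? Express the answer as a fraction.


The radius of 1/(1 - 3x) is 1/3 (nearest singularity at x = 1/3), and the radius of 1/(1 - 8x) is 1/8.
The product f(x)*g(x) = 1/((1 - 3x)(1 - 8x)) has singularities at both 1/3 and 1/8, so its radius of convergence is the distance to the nearest one:
min(1/3, 1/8) = 1/8.

1/8


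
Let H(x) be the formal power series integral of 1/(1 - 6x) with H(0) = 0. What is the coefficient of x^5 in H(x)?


1/(1 - 6x) = sum_{k>=0} 6^k x^k. Integrating termwise with H(0) = 0:
H(x) = sum_{k>=0} 6^k x^(k+1) / (k+1) = sum_{m>=1} 6^(m-1) x^m / m.
For m = 5: 6^4/5 = 1296/5 = 1296/5.

1296/5


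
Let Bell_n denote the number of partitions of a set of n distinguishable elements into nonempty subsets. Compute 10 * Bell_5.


Bell_5 can be computed from the Bell triangle or from Dobinski's identity Bell_n = (1/e) * sum_{k>=0} k^n / k!.
Computing Bell_5 = 52.
Then 10 * 52 = 520.

520


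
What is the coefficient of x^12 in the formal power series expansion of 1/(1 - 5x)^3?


The general identity 1/(1 - c x)^r = sum_{k>=0} c^k C(k + r - 1, r - 1) x^k follows by substituting y = c x into 1/(1 - y)^r = sum_{k>=0} C(k + r - 1, r - 1) y^k.
For c = 5, r = 3, k = 12:
5^12 * C(14, 2) = 244140625 * 91 = 22216796875.

22216796875


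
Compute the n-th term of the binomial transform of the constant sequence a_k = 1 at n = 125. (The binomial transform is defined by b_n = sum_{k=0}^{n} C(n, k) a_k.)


With a_k = 1 for all k, b_n = sum_{k=0}^{n} C(n, k) = 2^n by the binomial theorem.
For n = 125: 2^125 = 42535295865117307932921825928971026432.

42535295865117307932921825928971026432


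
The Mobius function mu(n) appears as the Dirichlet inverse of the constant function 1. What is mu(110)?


110 = 2 * 5 * 11 (all distinct primes).
mu(110) = (-1)^3 = -1

-1


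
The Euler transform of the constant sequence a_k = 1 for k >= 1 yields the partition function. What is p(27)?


The Euler transform converts the sequence a_k = 1 into the number of integer partitions.
Using the recurrence or dynamic programming:
p(27) = 3010

3010


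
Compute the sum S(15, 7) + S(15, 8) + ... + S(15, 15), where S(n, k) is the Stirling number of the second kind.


By definition, S(n, k) counts partitions of an n-set into exactly k nonempty blocks.
Computing row n = 15 for k = 7..15:
S(15, k): 408741333, 216627840, 67128490, 12662650, 1479478, 106470, 4550, 105, 1
Sum = 706750917.

706750917


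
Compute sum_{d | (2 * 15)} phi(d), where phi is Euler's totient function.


First, 2 * 15 = 30. One classical identity is sum_{d | n} phi(d) = n (each k in [1, n] has a unique gcd with n, and among the k's with gcd(k, n) = n/d there are phi(d) of them). So the sum equals 30. We also verify directly:
Divisors of 30: 1, 2, 3, 5, 6, 10, 15, 30.
phi values: 1, 1, 2, 4, 2, 4, 8, 8.
Sum = 30.

30


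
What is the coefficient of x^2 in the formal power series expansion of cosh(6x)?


The Maclaurin series is cosh(t) = sum_{m>=0} t^(2m) / (2m)!, so substituting t = 6x, only even powers of x are nonzero, with coefficient of x^(2m) equal to 6^(2m) / (2m)!.
For x^2 the coefficient is 6^2/2! = 36/2 = 18.

18


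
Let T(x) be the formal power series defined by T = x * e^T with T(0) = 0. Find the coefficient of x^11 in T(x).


Apply the Lagrange inversion formula: if T = x * phi(T) with phi(t) = e^t, then
[x^n] T = (1/n) [t^(n-1)] phi(t)^n = (1/n) [t^(n-1)] e^(n t) = (1/n) * n^(n-1) / (n-1)! = n^(n-1) / n!.
When c = 1 this is the Cayley count of rooted labeled trees on n vertices, divided by n!.
For n = 11: 11^10 / 11! = 25937424601/39916800 = 2357947691/3628800.

2357947691/3628800


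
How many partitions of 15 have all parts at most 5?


Using the generating function (1-x)^(-1)(1-x^2)^(-1)...(1-x^5)^(-1),
the coefficient of x^15 counts these restricted partitions.
Result = 84

84


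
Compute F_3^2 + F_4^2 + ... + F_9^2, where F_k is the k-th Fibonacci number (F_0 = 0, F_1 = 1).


There is a standard identity sum_{k=0}^{N} F_k^2 = F_N * F_{N+1} (proved inductively from the telescoping relation F_k^2 = F_k F_{k+1} - F_{k-1} F_k). Then
sum_{k=3}^{9} F_k^2 = F_9 F_10 - F_2 F_3.
Computing: F_9 = 34, F_10 = 55, F_2 = 1, F_3 = 2.
Sum = 34 * 55 - 1 * 2 = 1868.

1868


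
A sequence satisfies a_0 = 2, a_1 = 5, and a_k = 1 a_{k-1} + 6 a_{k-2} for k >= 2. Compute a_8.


The characteristic equation is t^2 - 1 t - 6 = 0, with roots r_1 = 3 and r_2 = -2 (so c_1 = r_1 + r_2, c_2 = -r_1 r_2 as required).
One can use the closed form a_n = A r_1^n + B r_2^n, but direct iteration is more reliable:
a_0 = 2, a_1 = 5, a_2 = 17, a_3 = 47, a_4 = 149, a_5 = 431, a_6 = 1325, a_7 = 3911, a_8 = 11861.
So a_8 = 11861.

11861


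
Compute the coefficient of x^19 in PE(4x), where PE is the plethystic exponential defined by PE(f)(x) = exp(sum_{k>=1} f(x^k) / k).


With f(x) = 4x, the exponent is sum_{k>=1} 4 x^k / k = 4 * (-ln(1 - x)). Exponentiating:
PE(4x) = exp(-4 ln(1 - x)) = 1/(1 - x)^4.
By the negative binomial expansion, [x^n] 1/(1 - x)^4 = C(n + 3, 3).
For n = 19: C(22, 3) = 1540.

1540


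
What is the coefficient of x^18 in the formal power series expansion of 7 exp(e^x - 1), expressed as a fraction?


exp(e^x - 1) is the exponential generating function for the Bell numbers Bell_k: exp(e^x - 1) = sum_{k>=0} Bell_k x^k / k!.
So the coefficient of x^18 in 7 exp(e^x - 1) is 7 Bell_18 / 18!.
Computing: Bell_18 = 682076806159 and 18! = 6402373705728000, giving
7 * 682076806159/6402373705728000 = 97439543737/130660687872000.

97439543737/130660687872000


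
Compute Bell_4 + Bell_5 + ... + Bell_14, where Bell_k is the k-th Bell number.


Recall Bell_k counts set partitions of a k-set (with Bell_0 = 1 by convention).
Bell_4 through Bell_14: 15, 52, 203, 877, 4140, 21147, 115975, 678570, 4213597, 27644437, 190899322
Sum = 15 + 52 + 203 + 877 + 4140 + 21147 + 115975 + 678570 + 4213597 + 27644437 + 190899322 = 223578335.

223578335


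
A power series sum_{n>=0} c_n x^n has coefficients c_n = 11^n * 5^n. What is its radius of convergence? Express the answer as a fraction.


By the root test (Cauchy-Hadamard), the radius is R = 1 / limsup_n |c_n|^(1/n).
Here |c_n|^(1/n) = (11^n * 5^n)^(1/n) = 11 * 5 = 55 for all n.
So R = 1/55 = 1/55.

1/55


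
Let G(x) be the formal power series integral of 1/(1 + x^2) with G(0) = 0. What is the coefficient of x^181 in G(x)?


1/(1 + x^2) = sum_{j>=0} (-1)^j x^(2j). Integrating termwise with G(0) = 0:
G(x) = sum_{j>=0} (-1)^j x^(2j+1) / (2j+1) = arctan(x).
Only odd powers are nonzero. For x^181 write 181 = 2*90 + 1, giving
(-1)^90 / 181 = 1/181 = 1/181.

1/181


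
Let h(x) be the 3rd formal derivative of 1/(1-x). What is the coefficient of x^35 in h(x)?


Differentiating 3 times: d^3/dx^3 [1/(1-x)] = 3!/(1-x)^4.
The expansion 1/(1-x)^4 = sum_{k>=0} C(k+3, 3) x^k, so the coefficient of x^n in 3!/(1-x)^4 is 3! * C(n+3, 3).
For n = 35: 6 * C(38, 3) = 6 * 8436 = 50616

50616


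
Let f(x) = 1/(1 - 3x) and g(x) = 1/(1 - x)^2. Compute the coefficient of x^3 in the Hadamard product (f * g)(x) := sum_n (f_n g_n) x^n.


f has coefficients f_k = 3^k. For g = 1/(1 - x)^2 the coefficient is g_k = C(k + 1, 1) = k + 1. The Hadamard coefficient is (f * g)_k = 3^k * (k + 1).
For k = 3: 3^3 * 4 = 27 * 4 = 108.

108


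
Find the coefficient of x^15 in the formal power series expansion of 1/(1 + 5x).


Write 1/(1 + c x) = 1/(1 - (-c) x) and apply the geometric-series identity
1/(1 - y) = sum_{k>=0} y^k to get 1/(1 + c x) = sum_{k>=0} (-c)^k x^k.
So the coefficient of x^k is (-c)^k = (-1)^k * c^k.
Here c = 5 and k = 15:
(-5)^15 = -1 * 30517578125 = -30517578125

-30517578125


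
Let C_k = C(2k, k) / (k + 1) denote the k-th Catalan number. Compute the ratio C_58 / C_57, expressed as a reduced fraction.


Using C_k = (2k)! / (k! (k+1)!), the ratio C_{k+1}/C_k simplifies to
C_{k+1}/C_k = [(2k+2)! / ((k+1)! (k+2)!)] * [k! (k+1)! / (2k)!]
 = (2k+2)(2k+1) / ((k+1)(k+2)) = 2(2k+1) / (k+2).
For k = 57: 2(2*57 + 1) / (57 + 2) = 230/59 = 230/59.

230/59


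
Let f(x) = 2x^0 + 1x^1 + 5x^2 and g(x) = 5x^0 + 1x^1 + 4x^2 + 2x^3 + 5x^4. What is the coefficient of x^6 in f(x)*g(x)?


Cauchy product at x^6:
5*5
= 25

25


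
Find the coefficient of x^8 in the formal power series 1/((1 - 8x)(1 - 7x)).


By partial fractions or Cauchy convolution:
The coefficient equals sum_{k=0}^{8} 8^k * 7^(8-k).
= 93864121

93864121


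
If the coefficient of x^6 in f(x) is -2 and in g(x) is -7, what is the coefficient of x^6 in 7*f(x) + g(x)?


Scalar multiplication scales coefficients: 7 * -2 = -14.
Then add the g coefficient: -14 + -7
= -21

-21


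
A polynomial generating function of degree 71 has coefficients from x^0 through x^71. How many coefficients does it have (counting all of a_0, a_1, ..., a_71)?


A polynomial of degree 71 takes the form a_0 + a_1 x + ... + a_71 x^71.
The number of coefficients is 71 + 1 = 72.

72


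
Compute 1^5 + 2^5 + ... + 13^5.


This power sum has a closed form given by Faulhaber's formula
sum_{k=1}^{m} k^p = (1 / (p + 1)) * sum_{j=0}^{p} C(p + 1, j) B_j m^(p + 1 - j),
but for small m direct computation is fastest:
1 + 32 + 243 + 1024 + 3125 + 7776 + 16807 + 32768 + 59049 + 100000 + 161051 + 248832 + 371293 = 1002001.

1002001


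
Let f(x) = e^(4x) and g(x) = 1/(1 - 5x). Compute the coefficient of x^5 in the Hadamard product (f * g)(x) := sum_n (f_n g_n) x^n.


Expanding: f_k = 4^k/k! (from e^(4x)) and g_k = 5^k (from 1/(1 - 5x)). So the Hadamard coefficient (f * g)_k = 4^k 5^k / k! = (20)^k / k!.
For k = 5: 20^5/5! = 3200000/120 = 80000/3.

80000/3


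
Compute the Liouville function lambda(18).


The Liouville function is lambda(k) = (-1)^Omega(k), where Omega(k) counts the prime factors of k with multiplicity.
Factoring: 18 = 2 * 3 * 3, so Omega(18) = 3.
lambda(18) = (-1)^3 = -1.

-1


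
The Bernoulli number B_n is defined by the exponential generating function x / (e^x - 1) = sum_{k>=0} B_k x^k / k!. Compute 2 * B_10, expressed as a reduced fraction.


Bernoulli numbers can also be computed recursively via B_0 = 1 and sum_{j=0}^{m} C(m+1, j) B_j = 0 for m >= 1. Odd-index Bernoulli numbers vanish for k >= 3.
Computing B_10 = 5/66, so 2 * B_10 = 2 * 5/66 = 5/33.

5/33


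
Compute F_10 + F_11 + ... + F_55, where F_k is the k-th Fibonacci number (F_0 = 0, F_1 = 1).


Use the identity sum_{k=0}^{N} F_k = F_{N+2} - 1 (which follows from F_{k+2} - F_{k+1} = F_k). Then
sum_{k=10}^{55} F_k = (F_{57} - 1) - (F_{11} - 1) = F_{57} - F_{11}.
Computing: F_{57} = 365435296162, F_{11} = 89, so
Sum = 365435296162 - 89 = 365435296073.

365435296073


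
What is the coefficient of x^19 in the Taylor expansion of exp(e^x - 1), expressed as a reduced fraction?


exp(e^x - 1) = sum_{k>=0} Bell_k x^k / k!, where Bell_k is the k-th Bell number.
So the coefficient of x^19 is Bell_19 / 19!.
Computing: Bell_19 = 5832742205057 and 19! = 121645100408832000, giving
5832742205057/121645100408832000 = 5832742205057/121645100408832000.

5832742205057/121645100408832000


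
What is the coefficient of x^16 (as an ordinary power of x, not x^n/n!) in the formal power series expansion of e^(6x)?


The exponential series is e^y = sum_{k>=0} y^k / k!. Substituting y = 6x gives
e^(6x) = sum_{k>=0} 6^k x^k / k!.
So the coefficient of x^n is a^n/n! with a = 6, n = 16:
6^16 / 16! = 2821109907456/20922789888000 = 118098/875875

118098/875875


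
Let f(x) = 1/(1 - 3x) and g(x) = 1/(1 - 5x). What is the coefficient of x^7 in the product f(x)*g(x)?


The coefficient of x^n in f*g is the Cauchy product: sum_{k=0}^{n} a^k * b^(n-k).
With a=3, b=5, n=7:
sum_{k=0}^{7} 3^k * 5^(7-k)
= 192032

192032


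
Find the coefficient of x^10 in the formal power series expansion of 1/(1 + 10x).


Write 1/(1 + c x) = 1/(1 - (-c) x) and apply the geometric-series identity
1/(1 - y) = sum_{k>=0} y^k to get 1/(1 + c x) = sum_{k>=0} (-c)^k x^k.
So the coefficient of x^k is (-c)^k = (-1)^k * c^k.
Here c = 10 and k = 10:
(-10)^10 = 1 * 10000000000 = 10000000000

10000000000


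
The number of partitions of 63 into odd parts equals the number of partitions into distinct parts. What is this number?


Computing partitions of 63 into odd parts (1, 3, 5, ...):
Using the generating function prod_{k>=0} 1/(1-x^(2k+1)),
the count is 14848

14848


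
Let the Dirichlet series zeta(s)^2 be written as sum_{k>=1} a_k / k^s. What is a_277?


The Dirichlet convolution of the constant function 1 with itself gives (1 * 1)(k) = sum_{d | k} 1 = d(k), the number of positive divisors of k.
Since zeta(s) = sum_{k>=1} 1/k^s, we have zeta(s)^2 = sum_{k>=1} d(k)/k^s, so a_k = d(k).
For k = 277: the divisors are 1, 277.
Count = 2.

2


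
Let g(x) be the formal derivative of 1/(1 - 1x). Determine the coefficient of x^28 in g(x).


Differentiate termwise: d/dx sum_{k>=0} 1^k x^k = sum_{k>=1} k 1^k x^(k-1) = sum_{j>=0} (j+1) 1^(j+1) x^j.
Equivalently, d/dx [1/(1 - 1x)] = 1/(1 - 1x)^2.
For j = 28: 29 * 1^29 = 29 * 1 = 29.

29


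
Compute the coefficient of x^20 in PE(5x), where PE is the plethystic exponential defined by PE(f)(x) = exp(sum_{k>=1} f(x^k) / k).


With f(x) = 5x, the exponent is sum_{k>=1} 5 x^k / k = 5 * (-ln(1 - x)). Exponentiating:
PE(5x) = exp(-5 ln(1 - x)) = 1/(1 - x)^5.
By the negative binomial expansion, [x^n] 1/(1 - x)^5 = C(n + 4, 4).
For n = 20: C(24, 4) = 10626.

10626


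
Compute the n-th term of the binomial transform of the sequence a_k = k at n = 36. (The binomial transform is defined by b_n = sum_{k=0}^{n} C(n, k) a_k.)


With a_k = k, b_n = sum_{k=0}^{n} C(n, k) k. Using k * C(n, k) = n * C(n-1, k-1) gives b_n = n * sum_{k>=1} C(n-1, k-1) = n * 2^(n-1).
For n = 36: 36 * 2^35 = 36 * 34359738368 = 1236950581248.

1236950581248


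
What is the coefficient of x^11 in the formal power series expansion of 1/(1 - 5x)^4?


The general identity 1/(1 - c x)^r = sum_{k>=0} c^k C(k + r - 1, r - 1) x^k follows by substituting y = c x into 1/(1 - y)^r = sum_{k>=0} C(k + r - 1, r - 1) y^k.
For c = 5, r = 4, k = 11:
5^11 * C(14, 3) = 48828125 * 364 = 17773437500.

17773437500


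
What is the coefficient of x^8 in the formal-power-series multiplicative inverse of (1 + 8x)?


The inverse is 1/(1 + 8x). Apply the geometric identity 1/(1 - y) = sum_{k>=0} y^k with y = -8x:
1/(1 + 8x) = sum_{k>=0} (-8)^k x^k.
So the coefficient of x^8 is (-8)^8 = 16777216.

16777216


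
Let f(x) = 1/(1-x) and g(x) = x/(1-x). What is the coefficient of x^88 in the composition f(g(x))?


First simplify the composition: f(g(x)) = 1/(1 - x/(1-x)) = (1-x)/((1-x) - x) = (1-x)/(1-2x).
Now extract the coefficient. Write (1-x)/(1-2x) = 1/(1-2x) - x/(1-2x).
The coefficient of x^n in 1/(1-2x) is 2^n, and in x/(1-2x) is 2^(n-1) (for n >= 1).
So the coefficient of x^88 is 2^88 - 2^87 = 309485009821345068724781056 - 154742504910672534362390528 = 154742504910672534362390528.

154742504910672534362390528


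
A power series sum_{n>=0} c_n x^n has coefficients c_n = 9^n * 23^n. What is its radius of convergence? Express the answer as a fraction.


By the root test (Cauchy-Hadamard), the radius is R = 1 / limsup_n |c_n|^(1/n).
Here |c_n|^(1/n) = (9^n * 23^n)^(1/n) = 9 * 23 = 207 for all n.
So R = 1/207 = 1/207.

1/207


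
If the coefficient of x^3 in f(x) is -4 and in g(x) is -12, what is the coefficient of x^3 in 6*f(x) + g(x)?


Scalar multiplication scales coefficients: 6 * -4 = -24.
Then add the g coefficient: -24 + -12
= -36

-36


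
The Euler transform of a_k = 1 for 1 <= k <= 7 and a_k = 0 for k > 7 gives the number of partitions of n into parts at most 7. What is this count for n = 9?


Partitions of 9 into parts at most 7:
Using generating function (1-x)^(-1)(1-x^2)^(-1)...(1-x^7)^(-1),
the coefficient of x^9 = 28

28


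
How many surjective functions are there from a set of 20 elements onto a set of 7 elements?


By inclusion-exclusion on which target elements are missed, the number of surjections from an n-set onto a k-set is
surj(n, k) = sum_{j=0}^{k} (-1)^j C(k, j) (k - j)^n.
Equivalently surj(n, k) = k! * S(n, k), where S(n, k) is the Stirling number of the second kind.
For n = 20, k = 7:
S(20, 7) = 11143554045652, so
surj = 7! * 11143554045652 = 5040 * 11143554045652 = 56163512390086080.

56163512390086080


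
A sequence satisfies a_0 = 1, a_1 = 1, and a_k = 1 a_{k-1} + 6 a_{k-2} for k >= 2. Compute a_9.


The characteristic equation is t^2 - 1 t - 6 = 0, with roots r_1 = 3 and r_2 = -2 (so c_1 = r_1 + r_2, c_2 = -r_1 r_2 as required).
One can use the closed form a_n = A r_1^n + B r_2^n, but direct iteration is more reliable:
a_0 = 1, a_1 = 1, a_2 = 7, a_3 = 13, a_4 = 55, a_5 = 133, a_6 = 463, a_7 = 1261, a_8 = 4039, a_9 = 11605.
So a_9 = 11605.

11605


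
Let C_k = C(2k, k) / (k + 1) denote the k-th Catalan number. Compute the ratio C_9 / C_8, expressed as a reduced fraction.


Using C_k = (2k)! / (k! (k+1)!), the ratio C_{k+1}/C_k simplifies to
C_{k+1}/C_k = [(2k+2)! / ((k+1)! (k+2)!)] * [k! (k+1)! / (2k)!]
 = (2k+2)(2k+1) / ((k+1)(k+2)) = 2(2k+1) / (k+2).
For k = 8: 2(2*8 + 1) / (8 + 2) = 34/10 = 17/5.

17/5


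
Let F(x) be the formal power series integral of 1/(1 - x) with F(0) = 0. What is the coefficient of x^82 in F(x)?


1/(1 - x) = sum_{k>=0} x^k. Integrating termwise and using F(0) = 0 gives
F(x) = sum_{k>=0} x^(k+1) / (k+1) = sum_{m>=1} x^m / m = -ln(1 - x).
So the coefficient of x^82 is 1/82 = 1/82.

1/82


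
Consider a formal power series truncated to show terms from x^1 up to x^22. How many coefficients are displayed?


From x^1 to x^22 inclusive, the count is 22 - 1 + 1 = 22.

22


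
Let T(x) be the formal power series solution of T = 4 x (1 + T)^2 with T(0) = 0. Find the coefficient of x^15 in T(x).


Apply the Lagrange inversion formula: if T = 4 x * phi(T) with phi(t) = (1 + t)^2, then [x^n] T = 4^n * (1/n) [t^(n-1)] phi(t)^n = 4^n * (1/n) [t^(n-1)] (1 + t)^(2n) = 4^n * (1/n) C(2n, n-1).
Using the identity C(2n, n-1) = C(2n, n) * n / (n+1), the unscaled factor equals C(2n, n) / (n+1) = C_n, the n-th Catalan number.
For n = 15: C_15 = C(30, 15) / 16 = 155117520/16 = 9694845.
With the 4^15 = 1073741824 factor, the coefficient is 1073741824 * 9694845 = 10409760553697280.

10409760553697280


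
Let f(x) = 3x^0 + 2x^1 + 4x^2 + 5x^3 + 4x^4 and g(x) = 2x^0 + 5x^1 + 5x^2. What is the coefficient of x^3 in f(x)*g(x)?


Cauchy product at x^3:
2*5 + 4*5 + 5*2
= 40

40


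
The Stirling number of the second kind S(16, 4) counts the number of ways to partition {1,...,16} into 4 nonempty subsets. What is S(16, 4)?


Using the explicit formula S(n,k) = (1/k!) sum_{j=0}^{k} (-1)^(k-j) C(k,j) j^n:
S(16, 4) = 171798901
Equivalently, S(n,k) is n! times the coefficient of x^n in the EGF (e^x - 1)^k / k!.

171798901


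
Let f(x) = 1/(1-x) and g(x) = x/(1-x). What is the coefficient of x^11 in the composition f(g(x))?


First simplify the composition: f(g(x)) = 1/(1 - x/(1-x)) = (1-x)/((1-x) - x) = (1-x)/(1-2x).
Now extract the coefficient. Write (1-x)/(1-2x) = 1/(1-2x) - x/(1-2x).
The coefficient of x^n in 1/(1-2x) is 2^n, and in x/(1-2x) is 2^(n-1) (for n >= 1).
So the coefficient of x^11 is 2^11 - 2^10 = 2048 - 1024 = 1024.

1024


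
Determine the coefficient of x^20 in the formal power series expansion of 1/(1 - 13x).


The geometric series identity gives 1/(1 - c x) = sum_{k>=0} c^k x^k, so the coefficient of x^k is c^k.
Here c = 13 and k = 20.
Computing: 13^20 = 19004963774880799438801

19004963774880799438801


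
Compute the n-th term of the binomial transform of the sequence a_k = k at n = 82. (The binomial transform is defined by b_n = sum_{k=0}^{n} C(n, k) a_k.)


With a_k = k, b_n = sum_{k=0}^{n} C(n, k) k. Using k * C(n, k) = n * C(n-1, k-1) gives b_n = n * sum_{k>=1} C(n-1, k-1) = n * 2^(n-1).
For n = 82: 82 * 2^81 = 82 * 2417851639229258349412352 = 198263834416799184651812864.

198263834416799184651812864


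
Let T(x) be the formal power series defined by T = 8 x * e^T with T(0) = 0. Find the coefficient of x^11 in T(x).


Apply the Lagrange inversion formula: if T = 8 x * phi(T) with phi(t) = e^t, then
[x^n] T = 8^n * (1/n) [t^(n-1)] phi(t)^n = 8^n * (1/n) [t^(n-1)] e^(n t) = 8^n * (1/n) * n^(n-1) / (n-1)! = 8^n * n^(n-1) / n!.
When c = 1 this is the Cayley count of rooted labeled trees on n vertices, divided by n!.
For n = 11: 8^11 * 11^10 / 11! = 8589934592 * 25937424601/39916800 = 79119595457216512/14175.

79119595457216512/14175


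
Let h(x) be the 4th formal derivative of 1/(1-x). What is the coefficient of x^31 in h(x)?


Differentiating 4 times: d^4/dx^4 [1/(1-x)] = 4!/(1-x)^5.
The expansion 1/(1-x)^5 = sum_{k>=0} C(k+4, 4) x^k, so the coefficient of x^n in 4!/(1-x)^5 is 4! * C(n+4, 4).
For n = 31: 24 * C(35, 4) = 24 * 52360 = 1256640

1256640


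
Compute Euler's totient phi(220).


phi(n) counts integers in [1, n] coprime to n. Using the multiplicative formula phi(n) = n * prod_{p | n} (1 - 1/p):
220 = 2^2 * 5 * 11, so
phi(220) = 220 * (1 - 1/2) * (1 - 1/5) * (1 - 1/11) = 80.

80


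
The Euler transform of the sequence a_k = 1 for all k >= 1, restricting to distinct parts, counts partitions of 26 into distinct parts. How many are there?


Partitions of 26 into distinct parts can be computed via generating function.
Product (1+x)(1+x^2)(1+x^3)...
The coefficient of x^26 = 165

165


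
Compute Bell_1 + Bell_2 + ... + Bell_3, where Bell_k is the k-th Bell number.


Recall Bell_k counts set partitions of a k-set (with Bell_0 = 1 by convention).
Bell_1 through Bell_3: 1, 2, 5
Sum = 1 + 2 + 5 = 8.

8


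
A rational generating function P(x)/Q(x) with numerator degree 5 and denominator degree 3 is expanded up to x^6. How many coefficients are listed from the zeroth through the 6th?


Expanding up to x^6 gives the coefficients for x^0, x^1, ..., x^6.
That is 6 + 1 = 7 coefficients in total.

7


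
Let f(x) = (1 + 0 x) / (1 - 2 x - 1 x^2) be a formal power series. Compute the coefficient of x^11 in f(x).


Write f(x) = sum_{k>=0} a_k x^k. Multiplying both sides by 1 - 2 x - 1 x^2 gives
(1 - 2 x - 1 x^2) sum_{k>=0} a_k x^k = 1 + 0 x.
Matching coefficients:
 x^0: a_0 = 1
 x^1: a_1 - 2 a_0 = 0  =>  a_1 = 2*1 + 0 = 2
 x^k (k >= 2): a_k = 2 a_{k-1} + 1 a_{k-2}.
Iterating: a_2 = 5, a_3 = 12, a_4 = 29, a_5 = 70, a_6 = 169, a_7 = 408, a_8 = 985, a_9 = 2378, a_10 = 5741, a_11 = 13860.
So the coefficient of x^11 is 13860.

13860


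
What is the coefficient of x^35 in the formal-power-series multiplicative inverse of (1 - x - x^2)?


Let the inverse be f(x) = sum_{k>=0} a_k x^k. From f(x) * (1 - x - x^2) = 1 and matching coefficients:
 x^0: a_0 = 1.
 x^1: a_1 - a_0 = 0, so a_1 = 1.
 x^k (k >= 2): a_k - a_{k-1} - a_{k-2} = 0, i.e. a_k = a_{k-1} + a_{k-2}.
This is the Fibonacci-type recurrence shifted so that a_0 = a_1 = 1.
Iterating: a_0=1, a_1=1, a_2=2, a_3=3, a_4=5, a_5=8, a_6=13, a_7=21, a_8=34, a_9=55, ...
a_35 = 14930352.

14930352
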